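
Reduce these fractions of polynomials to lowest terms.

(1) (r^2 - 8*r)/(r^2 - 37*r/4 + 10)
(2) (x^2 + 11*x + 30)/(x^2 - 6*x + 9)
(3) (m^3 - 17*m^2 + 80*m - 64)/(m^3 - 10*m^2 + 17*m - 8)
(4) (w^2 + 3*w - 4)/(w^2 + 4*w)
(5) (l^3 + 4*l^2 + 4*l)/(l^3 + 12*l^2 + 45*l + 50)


(1) = 4*r/(4*r - 5)
(2) = (x^2 + 11*x + 30)/(x^2 - 6*x + 9)
(3) = (m - 8)/(m - 1)
(4) = (w - 1)/w
(5) = (l^2 + 2*l)/(l^2 + 10*l + 25)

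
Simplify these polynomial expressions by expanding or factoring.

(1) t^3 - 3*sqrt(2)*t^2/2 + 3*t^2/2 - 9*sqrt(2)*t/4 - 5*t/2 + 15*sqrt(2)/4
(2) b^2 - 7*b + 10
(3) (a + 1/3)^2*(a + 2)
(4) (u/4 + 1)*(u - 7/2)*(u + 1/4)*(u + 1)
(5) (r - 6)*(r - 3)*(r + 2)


(1) = (t - 1)*(t + 5/2)*(t - 3*sqrt(2)/2)
(2) = (b - 5)*(b - 2)
(3) = a^3 + 8*a^2/3 + 13*a/9 + 2/9
(4) = u^4/4 + 7*u^3/16 - 105*u^2/32 - 139*u/32 - 7/8
(5) = r^3 - 7*r^2 + 36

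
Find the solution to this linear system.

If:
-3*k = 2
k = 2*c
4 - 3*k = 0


Then:
No Solution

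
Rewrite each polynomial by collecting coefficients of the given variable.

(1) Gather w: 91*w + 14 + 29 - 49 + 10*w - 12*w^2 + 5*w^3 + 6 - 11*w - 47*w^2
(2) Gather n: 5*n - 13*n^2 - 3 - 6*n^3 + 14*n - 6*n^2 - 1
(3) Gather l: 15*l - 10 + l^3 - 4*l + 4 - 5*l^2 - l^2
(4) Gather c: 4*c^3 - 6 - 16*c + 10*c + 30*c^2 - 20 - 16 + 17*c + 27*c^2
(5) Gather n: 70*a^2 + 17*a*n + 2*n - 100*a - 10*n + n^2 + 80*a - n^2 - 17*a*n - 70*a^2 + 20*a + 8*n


(1) = 5*w^3 - 59*w^2 + 90*w
(2) = -6*n^3 - 19*n^2 + 19*n - 4
(3) = l^3 - 6*l^2 + 11*l - 6
(4) = 4*c^3 + 57*c^2 + 11*c - 42
(5) = 0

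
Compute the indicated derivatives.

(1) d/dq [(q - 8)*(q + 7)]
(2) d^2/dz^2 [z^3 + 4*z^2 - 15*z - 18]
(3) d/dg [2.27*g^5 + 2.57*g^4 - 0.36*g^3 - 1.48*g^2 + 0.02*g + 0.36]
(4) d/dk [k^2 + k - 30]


(1) = 2*q - 1
(2) = 6*z + 8
(3) = 11.35*g^4 + 10.28*g^3 - 1.08*g^2 - 2.96*g + 0.02
(4) = 2*k + 1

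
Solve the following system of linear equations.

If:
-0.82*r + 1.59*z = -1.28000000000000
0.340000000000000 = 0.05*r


Then:
r = 6.80
z = 2.70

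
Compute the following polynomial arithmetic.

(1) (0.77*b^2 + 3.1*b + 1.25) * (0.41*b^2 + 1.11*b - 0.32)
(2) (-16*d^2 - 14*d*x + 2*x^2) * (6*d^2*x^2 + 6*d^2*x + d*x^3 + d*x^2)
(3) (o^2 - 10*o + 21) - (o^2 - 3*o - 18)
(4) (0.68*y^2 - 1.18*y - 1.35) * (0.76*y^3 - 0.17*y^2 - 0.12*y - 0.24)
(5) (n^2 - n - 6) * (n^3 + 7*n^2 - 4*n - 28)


(1) = 0.3157*b^4 + 2.1257*b^3 + 3.7071*b^2 + 0.3955*b - 0.4
(2) = -96*d^4*x^2 - 96*d^4*x - 100*d^3*x^3 - 100*d^3*x^2 - 2*d^2*x^4 - 2*d^2*x^3 + 2*d*x^5 + 2*d*x^4
(3) = 39 - 7*o
(4) = 0.5168*y^5 - 1.0124*y^4 - 0.907*y^3 + 0.2079*y^2 + 0.4452*y + 0.324
(5) = n^5 + 6*n^4 - 17*n^3 - 66*n^2 + 52*n + 168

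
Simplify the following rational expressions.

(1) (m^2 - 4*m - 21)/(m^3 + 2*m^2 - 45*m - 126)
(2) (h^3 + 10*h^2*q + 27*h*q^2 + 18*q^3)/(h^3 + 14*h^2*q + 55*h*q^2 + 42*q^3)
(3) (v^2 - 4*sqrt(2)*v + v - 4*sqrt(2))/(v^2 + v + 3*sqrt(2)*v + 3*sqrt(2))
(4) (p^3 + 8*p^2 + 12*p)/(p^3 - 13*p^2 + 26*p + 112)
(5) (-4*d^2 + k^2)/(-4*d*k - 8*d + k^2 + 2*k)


(1) = 1/(m + 6)
(2) = (h + 3*q)/(h + 7*q)
(3) = (v - 4*sqrt(2))/(v + 3*sqrt(2))
(4) = (p^2 + 6*p)/(p^2 - 15*p + 56)
(5) = (4*d^2 - k^2)/(4*d*k + 8*d - k^2 - 2*k)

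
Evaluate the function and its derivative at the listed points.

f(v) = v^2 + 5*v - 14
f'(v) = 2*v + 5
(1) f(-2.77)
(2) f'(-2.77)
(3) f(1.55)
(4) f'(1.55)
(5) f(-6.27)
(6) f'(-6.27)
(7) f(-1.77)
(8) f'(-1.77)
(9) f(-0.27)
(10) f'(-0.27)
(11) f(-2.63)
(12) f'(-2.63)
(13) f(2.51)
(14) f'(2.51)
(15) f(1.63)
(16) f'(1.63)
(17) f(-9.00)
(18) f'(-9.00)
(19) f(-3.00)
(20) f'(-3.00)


(1) = -20.18
(2) = -0.54
(3) = -3.85
(4) = 8.10
(5) = -6.04
(6) = -7.54
(7) = -19.72
(8) = 1.46
(9) = -15.28
(10) = 4.46
(11) = -20.23
(12) = -0.26
(13) = 4.85
(14) = 10.02
(15) = -3.19
(16) = 8.26
(17) = 22.00
(18) = -13.00
(19) = -20.00
(20) = -1.00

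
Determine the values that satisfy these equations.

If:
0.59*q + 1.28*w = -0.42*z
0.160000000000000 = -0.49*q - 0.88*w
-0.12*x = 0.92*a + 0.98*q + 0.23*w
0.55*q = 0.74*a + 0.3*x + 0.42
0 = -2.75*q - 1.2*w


Then:
a = 0.16
q = 0.10
w = -0.24
x = -1.59
z = 0.58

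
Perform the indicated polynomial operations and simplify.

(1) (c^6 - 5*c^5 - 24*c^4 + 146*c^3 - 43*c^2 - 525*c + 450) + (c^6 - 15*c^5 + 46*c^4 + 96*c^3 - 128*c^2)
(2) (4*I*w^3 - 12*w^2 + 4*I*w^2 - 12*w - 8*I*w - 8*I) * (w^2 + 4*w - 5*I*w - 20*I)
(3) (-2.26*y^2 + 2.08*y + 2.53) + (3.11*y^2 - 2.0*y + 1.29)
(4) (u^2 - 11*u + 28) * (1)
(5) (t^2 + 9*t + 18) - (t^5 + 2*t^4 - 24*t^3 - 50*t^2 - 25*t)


(1) = 2*c^6 - 20*c^5 + 22*c^4 + 242*c^3 - 171*c^2 - 525*c + 450
(2) = 4*I*w^5 + 8*w^4 + 20*I*w^4 + 40*w^3 + 68*I*w^3 - 8*w^2 + 260*I*w^2 - 200*w + 208*I*w - 160
(3) = 0.85*y^2 + 0.08*y + 3.82
(4) = u^2 - 11*u + 28
(5) = -t^5 - 2*t^4 + 24*t^3 + 51*t^2 + 34*t + 18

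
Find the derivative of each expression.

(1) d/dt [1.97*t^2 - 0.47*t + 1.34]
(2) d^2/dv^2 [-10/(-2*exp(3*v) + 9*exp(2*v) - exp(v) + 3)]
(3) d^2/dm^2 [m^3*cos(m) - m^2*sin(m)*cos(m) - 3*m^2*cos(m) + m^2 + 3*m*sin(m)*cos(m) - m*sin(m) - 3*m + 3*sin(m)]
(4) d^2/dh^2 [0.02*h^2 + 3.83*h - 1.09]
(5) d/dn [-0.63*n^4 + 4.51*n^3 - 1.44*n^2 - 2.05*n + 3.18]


(1) = 3.94*t - 0.47
(2) = 10*((-18*exp(2*v) + 36*exp(v) - 1)*(2*exp(3*v) - 9*exp(2*v) + exp(v) - 3) + 2*(6*exp(2*v) - 18*exp(v) + 1)^2*exp(v))*exp(v)/(2*exp(3*v) - 9*exp(2*v) + exp(v) - 3)^3
(3) = -m^3*cos(m) - 6*m^2*sin(m) + 2*m^2*sin(2*m) + 3*m^2*cos(m) + 13*m*sin(m) - 6*m*sin(2*m) + 6*m*cos(m) - 4*m*cos(2*m) - 3*sin(m) - sin(2*m) - 8*cos(m) + 6*cos(2*m) + 2
(4) = 0.0400000000000000
(5) = -2.52*n^3 + 13.53*n^2 - 2.88*n - 2.05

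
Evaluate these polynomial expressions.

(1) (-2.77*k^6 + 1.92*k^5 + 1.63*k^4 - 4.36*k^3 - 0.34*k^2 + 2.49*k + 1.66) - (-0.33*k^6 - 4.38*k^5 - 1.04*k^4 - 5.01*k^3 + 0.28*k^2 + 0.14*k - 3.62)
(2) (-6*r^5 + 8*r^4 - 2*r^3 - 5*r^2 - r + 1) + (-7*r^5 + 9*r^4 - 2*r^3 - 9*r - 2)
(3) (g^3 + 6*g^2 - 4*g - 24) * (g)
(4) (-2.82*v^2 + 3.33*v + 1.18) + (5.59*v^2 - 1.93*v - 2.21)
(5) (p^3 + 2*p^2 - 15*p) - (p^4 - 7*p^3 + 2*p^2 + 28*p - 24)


(1) = -2.44*k^6 + 6.3*k^5 + 2.67*k^4 + 0.65*k^3 - 0.62*k^2 + 2.35*k + 5.28
(2) = -13*r^5 + 17*r^4 - 4*r^3 - 5*r^2 - 10*r - 1
(3) = g^4 + 6*g^3 - 4*g^2 - 24*g
(4) = 2.77*v^2 + 1.4*v - 1.03
(5) = -p^4 + 8*p^3 - 43*p + 24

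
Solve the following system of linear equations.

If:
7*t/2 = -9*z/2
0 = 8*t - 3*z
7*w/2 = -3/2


Then:
t = 0
w = -3/7
z = 0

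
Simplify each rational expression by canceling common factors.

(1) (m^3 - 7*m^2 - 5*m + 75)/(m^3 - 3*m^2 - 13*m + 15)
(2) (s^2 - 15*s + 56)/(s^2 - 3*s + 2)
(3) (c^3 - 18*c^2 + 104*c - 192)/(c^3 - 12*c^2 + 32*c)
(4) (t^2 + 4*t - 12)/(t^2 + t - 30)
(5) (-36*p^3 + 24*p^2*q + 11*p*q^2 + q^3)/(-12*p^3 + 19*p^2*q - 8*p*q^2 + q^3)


(1) = (m - 5)/(m - 1)
(2) = (s^2 - 15*s + 56)/(s^2 - 3*s + 2)
(3) = (c - 6)/c
(4) = (t - 2)/(t - 5)
(5) = (36*p^2 + 12*p*q + q^2)/(12*p^2 - 7*p*q + q^2)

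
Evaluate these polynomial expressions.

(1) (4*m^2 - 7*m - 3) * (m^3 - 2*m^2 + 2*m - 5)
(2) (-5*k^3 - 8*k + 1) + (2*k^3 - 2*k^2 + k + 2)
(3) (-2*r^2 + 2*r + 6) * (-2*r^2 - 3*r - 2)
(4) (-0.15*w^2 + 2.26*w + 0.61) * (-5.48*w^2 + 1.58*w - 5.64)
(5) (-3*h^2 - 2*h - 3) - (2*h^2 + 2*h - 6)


(1) = 4*m^5 - 15*m^4 + 19*m^3 - 28*m^2 + 29*m + 15
(2) = -3*k^3 - 2*k^2 - 7*k + 3
(3) = 4*r^4 + 2*r^3 - 14*r^2 - 22*r - 12
(4) = 0.822*w^4 - 12.6218*w^3 + 1.074*w^2 - 11.7826*w - 3.4404
(5) = -5*h^2 - 4*h + 3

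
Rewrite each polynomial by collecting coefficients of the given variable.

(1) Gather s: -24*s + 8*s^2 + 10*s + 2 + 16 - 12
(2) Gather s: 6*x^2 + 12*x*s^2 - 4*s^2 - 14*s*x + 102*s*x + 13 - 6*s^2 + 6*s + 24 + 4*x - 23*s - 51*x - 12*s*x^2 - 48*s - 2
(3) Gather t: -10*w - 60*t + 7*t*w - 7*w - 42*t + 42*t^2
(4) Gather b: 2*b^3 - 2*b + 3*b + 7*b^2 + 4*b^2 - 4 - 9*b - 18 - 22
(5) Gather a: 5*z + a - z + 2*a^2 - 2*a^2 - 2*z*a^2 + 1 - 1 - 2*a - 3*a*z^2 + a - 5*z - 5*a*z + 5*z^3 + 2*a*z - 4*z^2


(1) = 8*s^2 - 14*s + 6
(2) = s^2*(12*x - 10) + s*(-12*x^2 + 88*x - 65) + 6*x^2 - 47*x + 35
(3) = 42*t^2 + t*(7*w - 102) - 17*w
(4) = 2*b^3 + 11*b^2 - 8*b - 44
(5) = -2*a^2*z + a*(-3*z^2 - 3*z) + 5*z^3 - 4*z^2 - z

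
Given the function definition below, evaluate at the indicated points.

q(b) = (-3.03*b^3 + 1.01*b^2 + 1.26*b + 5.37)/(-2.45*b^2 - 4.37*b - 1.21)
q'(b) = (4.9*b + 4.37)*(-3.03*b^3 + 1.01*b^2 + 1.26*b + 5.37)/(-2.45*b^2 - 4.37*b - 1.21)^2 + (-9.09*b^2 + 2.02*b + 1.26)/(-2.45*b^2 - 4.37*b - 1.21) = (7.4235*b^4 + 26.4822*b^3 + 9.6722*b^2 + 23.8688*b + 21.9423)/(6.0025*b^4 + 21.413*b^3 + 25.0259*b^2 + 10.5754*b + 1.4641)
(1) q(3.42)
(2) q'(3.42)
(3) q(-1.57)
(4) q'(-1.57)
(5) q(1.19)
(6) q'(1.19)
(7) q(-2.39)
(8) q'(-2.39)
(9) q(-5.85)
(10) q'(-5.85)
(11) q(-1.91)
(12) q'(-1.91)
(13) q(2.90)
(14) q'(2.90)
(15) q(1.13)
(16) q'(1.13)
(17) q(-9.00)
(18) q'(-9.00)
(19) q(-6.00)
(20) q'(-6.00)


(1) = 2.23
(2) = 1.14
(3) = -45.37
(4) = -325.78
(5) = -0.32
(6) = 1.27
(7) = -10.40
(8) = -4.38
(9) = -10.74
(10) = 1.02
(11) = -15.41
(12) = -22.84
(13) = 1.63
(14) = 1.13
(15) = -0.40
(16) = 1.30
(17) = -14.25
(18) = 1.17
(19) = -10.90
(20) = 1.03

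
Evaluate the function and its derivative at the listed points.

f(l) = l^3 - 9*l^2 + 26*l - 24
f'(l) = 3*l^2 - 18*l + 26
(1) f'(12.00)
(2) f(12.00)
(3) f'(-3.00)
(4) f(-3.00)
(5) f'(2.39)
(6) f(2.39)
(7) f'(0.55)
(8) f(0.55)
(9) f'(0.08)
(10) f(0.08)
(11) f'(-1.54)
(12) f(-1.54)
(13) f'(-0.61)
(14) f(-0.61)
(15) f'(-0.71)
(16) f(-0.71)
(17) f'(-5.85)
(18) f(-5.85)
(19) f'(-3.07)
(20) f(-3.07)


(1) = 242.00
(2) = 720.00
(3) = 107.00
(4) = -210.00
(5) = 0.12
(6) = 0.38
(7) = 17.01
(8) = -12.26
(9) = 24.58
(10) = -21.98
(11) = 60.83
(12) = -89.04
(13) = 38.10
(14) = -43.44
(15) = 40.29
(16) = -47.35
(17) = 233.97
(18) = -684.30
(19) = 109.53
(20) = -217.58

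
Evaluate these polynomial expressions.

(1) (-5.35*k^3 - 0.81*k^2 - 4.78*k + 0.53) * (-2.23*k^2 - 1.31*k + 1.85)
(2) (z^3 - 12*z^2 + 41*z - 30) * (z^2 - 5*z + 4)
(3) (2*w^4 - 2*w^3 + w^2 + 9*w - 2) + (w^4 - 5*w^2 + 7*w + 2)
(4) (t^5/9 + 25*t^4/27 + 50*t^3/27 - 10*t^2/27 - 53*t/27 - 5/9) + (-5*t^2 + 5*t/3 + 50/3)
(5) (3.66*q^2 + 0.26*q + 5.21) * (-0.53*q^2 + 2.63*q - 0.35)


(1) = 11.9305*k^5 + 8.8148*k^4 + 1.823*k^3 + 3.5814*k^2 - 9.5373*k + 0.9805
(2) = z^5 - 17*z^4 + 105*z^3 - 283*z^2 + 314*z - 120
(3) = 3*w^4 - 2*w^3 - 4*w^2 + 16*w
(4) = t^5/9 + 25*t^4/27 + 50*t^3/27 - 145*t^2/27 - 8*t/27 + 145/9
(5) = -1.9398*q^4 + 9.488*q^3 - 3.3585*q^2 + 13.6113*q - 1.8235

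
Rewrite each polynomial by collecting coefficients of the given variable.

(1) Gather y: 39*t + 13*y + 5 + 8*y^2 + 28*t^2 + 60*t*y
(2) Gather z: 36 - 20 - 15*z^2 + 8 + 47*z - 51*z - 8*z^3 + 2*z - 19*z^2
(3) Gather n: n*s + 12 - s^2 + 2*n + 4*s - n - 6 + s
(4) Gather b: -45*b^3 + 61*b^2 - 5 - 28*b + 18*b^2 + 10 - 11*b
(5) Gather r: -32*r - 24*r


(1) = 28*t^2 + 39*t + 8*y^2 + y*(60*t + 13) + 5
(2) = -8*z^3 - 34*z^2 - 2*z + 24
(3) = n*(s + 1) - s^2 + 5*s + 6
(4) = -45*b^3 + 79*b^2 - 39*b + 5
(5) = -56*r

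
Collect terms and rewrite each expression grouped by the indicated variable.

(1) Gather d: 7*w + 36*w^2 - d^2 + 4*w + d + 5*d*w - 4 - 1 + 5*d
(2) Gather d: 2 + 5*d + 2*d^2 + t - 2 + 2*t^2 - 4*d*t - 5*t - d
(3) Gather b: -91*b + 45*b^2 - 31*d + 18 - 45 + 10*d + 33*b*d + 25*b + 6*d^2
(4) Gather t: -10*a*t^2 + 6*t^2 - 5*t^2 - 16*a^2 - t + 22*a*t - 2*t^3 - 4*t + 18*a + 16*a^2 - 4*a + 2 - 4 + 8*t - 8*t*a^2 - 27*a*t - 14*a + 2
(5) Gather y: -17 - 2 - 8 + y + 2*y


(1) = -d^2 + d*(5*w + 6) + 36*w^2 + 11*w - 5
(2) = 2*d^2 + d*(4 - 4*t) + 2*t^2 - 4*t
(3) = 45*b^2 + b*(33*d - 66) + 6*d^2 - 21*d - 27
(4) = -2*t^3 + t^2*(1 - 10*a) + t*(-8*a^2 - 5*a + 3)
(5) = 3*y - 27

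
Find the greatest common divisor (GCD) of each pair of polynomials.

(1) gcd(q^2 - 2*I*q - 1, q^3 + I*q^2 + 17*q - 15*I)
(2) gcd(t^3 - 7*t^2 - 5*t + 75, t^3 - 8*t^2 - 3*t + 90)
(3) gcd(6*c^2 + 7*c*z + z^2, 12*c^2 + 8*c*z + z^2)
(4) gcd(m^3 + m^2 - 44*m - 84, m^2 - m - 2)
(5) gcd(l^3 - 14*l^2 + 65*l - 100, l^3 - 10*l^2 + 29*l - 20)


(1) = q - I
(2) = gcd((t - 5)^2*(t + 3), (t - 6)*(t - 5)*(t + 3)) = t^2 - 2*t - 15
(3) = gcd((c + z)*(6*c + z), (2*c + z)*(6*c + z)) = 6*c + z
(4) = gcd((m - 7)*(m + 2)*(m + 6), (m - 2)*(m + 1)) = 1
(5) = l^2 - 9*l + 20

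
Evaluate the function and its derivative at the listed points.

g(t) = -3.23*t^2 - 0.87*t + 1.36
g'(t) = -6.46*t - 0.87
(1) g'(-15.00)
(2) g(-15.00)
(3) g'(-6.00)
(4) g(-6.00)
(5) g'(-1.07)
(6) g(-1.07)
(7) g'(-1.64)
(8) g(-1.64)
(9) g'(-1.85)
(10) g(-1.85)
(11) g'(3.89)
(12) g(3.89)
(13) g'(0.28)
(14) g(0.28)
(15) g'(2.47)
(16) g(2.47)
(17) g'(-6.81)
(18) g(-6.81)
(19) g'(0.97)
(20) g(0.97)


(1) = 96.03
(2) = -712.34
(3) = 37.89
(4) = -109.70
(5) = 6.04
(6) = -1.41
(7) = 9.72
(8) = -5.90
(9) = 11.08
(10) = -8.09
(11) = -26.00
(12) = -50.90
(13) = -2.68
(14) = 0.86
(15) = -16.83
(16) = -20.49
(17) = 43.12
(18) = -142.51
(19) = -7.14
(20) = -2.52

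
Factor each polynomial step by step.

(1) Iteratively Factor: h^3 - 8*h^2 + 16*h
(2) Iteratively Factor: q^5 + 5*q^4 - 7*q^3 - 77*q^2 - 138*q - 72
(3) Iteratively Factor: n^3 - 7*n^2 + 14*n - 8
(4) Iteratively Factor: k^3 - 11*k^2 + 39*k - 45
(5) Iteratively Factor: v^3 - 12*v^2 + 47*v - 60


(1) = (h - 4)*(h^2 - 4*h) = (h - 4)^2*(h)
(2) = (q + 1)*(q^4 + 4*q^3 - 11*q^2 - 66*q - 72) = (q + 1)*(q + 3)*(q^3 + q^2 - 14*q - 24) = (q + 1)*(q + 2)*(q + 3)*(q^2 - q - 12) = (q + 1)*(q + 2)*(q + 3)^2*(q - 4)
(3) = (n - 2)*(n^2 - 5*n + 4) = (n - 4)*(n - 2)*(n - 1)
(4) = (k - 5)*(k^2 - 6*k + 9) = (k - 5)*(k - 3)*(k - 3)
(5) = (v - 5)*(v^2 - 7*v + 12) = (v - 5)*(v - 4)*(v - 3)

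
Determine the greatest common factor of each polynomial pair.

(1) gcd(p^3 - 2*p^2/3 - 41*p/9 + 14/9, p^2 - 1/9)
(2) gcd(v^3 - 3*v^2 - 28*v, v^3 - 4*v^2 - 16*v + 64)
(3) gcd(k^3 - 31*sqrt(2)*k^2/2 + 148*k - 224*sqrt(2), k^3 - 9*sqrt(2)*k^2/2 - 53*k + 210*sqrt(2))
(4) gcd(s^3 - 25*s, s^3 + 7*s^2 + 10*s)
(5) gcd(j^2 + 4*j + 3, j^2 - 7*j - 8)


(1) = gcd((p - 7/3)*(p - 1/3)*(p + 2), (p - 1/3)*(p + 1/3)) = p - 1/3
(2) = gcd(v*(v - 7)*(v + 4), (v - 4)^2*(v + 4)) = v + 4
(3) = k - 7*sqrt(2)/2
(4) = s^2 + 5*s
(5) = j + 1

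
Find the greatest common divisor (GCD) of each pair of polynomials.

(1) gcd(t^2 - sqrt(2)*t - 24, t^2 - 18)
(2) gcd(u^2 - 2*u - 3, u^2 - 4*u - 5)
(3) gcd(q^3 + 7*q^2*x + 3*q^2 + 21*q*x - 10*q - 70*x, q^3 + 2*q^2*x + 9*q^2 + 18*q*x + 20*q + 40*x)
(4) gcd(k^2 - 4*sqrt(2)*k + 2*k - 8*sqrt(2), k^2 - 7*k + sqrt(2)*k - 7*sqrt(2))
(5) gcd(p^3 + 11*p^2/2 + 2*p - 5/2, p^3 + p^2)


(1) = t + 3*sqrt(2)
(2) = u + 1
(3) = q + 5
(4) = 1
(5) = p + 1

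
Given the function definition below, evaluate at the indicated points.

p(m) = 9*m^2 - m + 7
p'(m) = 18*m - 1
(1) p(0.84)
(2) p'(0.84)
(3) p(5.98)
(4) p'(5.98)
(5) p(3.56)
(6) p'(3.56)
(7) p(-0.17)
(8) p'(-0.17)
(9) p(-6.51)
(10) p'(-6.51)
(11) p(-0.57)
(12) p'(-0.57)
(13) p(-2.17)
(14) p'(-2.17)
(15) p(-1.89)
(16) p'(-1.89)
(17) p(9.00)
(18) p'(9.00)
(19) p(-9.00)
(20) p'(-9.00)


(1) = 12.51
(2) = 14.12
(3) = 322.86
(4) = 106.64
(5) = 117.50
(6) = 63.08
(7) = 7.43
(8) = -4.06
(9) = 394.93
(10) = -118.18
(11) = 10.49
(12) = -11.26
(13) = 51.55
(14) = -40.06
(15) = 41.04
(16) = -35.02
(17) = 727.00
(18) = 161.00
(19) = 745.00
(20) = -163.00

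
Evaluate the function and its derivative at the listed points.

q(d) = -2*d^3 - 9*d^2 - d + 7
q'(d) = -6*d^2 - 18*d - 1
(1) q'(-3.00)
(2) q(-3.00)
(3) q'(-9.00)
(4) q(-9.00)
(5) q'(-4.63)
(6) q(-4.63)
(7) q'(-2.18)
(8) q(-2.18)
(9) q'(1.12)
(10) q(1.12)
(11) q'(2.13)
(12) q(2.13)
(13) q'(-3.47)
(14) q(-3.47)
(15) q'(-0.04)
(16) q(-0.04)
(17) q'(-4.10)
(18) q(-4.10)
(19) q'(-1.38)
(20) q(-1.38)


(1) = -1.00
(2) = -17.00
(3) = -325.00
(4) = 745.00
(5) = -46.28
(6) = 17.20
(7) = 9.73
(8) = -12.87
(9) = -28.69
(10) = -8.22
(11) = -66.56
(12) = -55.29
(13) = -10.79
(14) = -14.33
(15) = -0.29
(16) = 7.03
(17) = -28.06
(18) = -2.35
(19) = 12.41
(20) = -3.50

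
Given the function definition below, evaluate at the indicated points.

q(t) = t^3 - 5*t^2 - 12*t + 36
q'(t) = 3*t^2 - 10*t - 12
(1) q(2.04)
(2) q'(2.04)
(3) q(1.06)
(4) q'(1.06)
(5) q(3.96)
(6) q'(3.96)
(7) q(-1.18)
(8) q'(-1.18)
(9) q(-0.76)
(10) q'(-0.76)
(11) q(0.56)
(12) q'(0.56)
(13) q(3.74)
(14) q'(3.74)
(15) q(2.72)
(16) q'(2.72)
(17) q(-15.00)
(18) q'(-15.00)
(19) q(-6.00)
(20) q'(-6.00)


(1) = -0.80
(2) = -19.92
(3) = 18.85
(4) = -19.23
(5) = -27.83
(6) = -4.56
(7) = 41.55
(8) = 3.98
(9) = 41.79
(10) = -2.67
(11) = 27.89
(12) = -16.66
(13) = -26.50
(14) = -7.44
(15) = -13.51
(16) = -17.00
(17) = -4284.00
(18) = 813.00
(19) = -288.00
(20) = 156.00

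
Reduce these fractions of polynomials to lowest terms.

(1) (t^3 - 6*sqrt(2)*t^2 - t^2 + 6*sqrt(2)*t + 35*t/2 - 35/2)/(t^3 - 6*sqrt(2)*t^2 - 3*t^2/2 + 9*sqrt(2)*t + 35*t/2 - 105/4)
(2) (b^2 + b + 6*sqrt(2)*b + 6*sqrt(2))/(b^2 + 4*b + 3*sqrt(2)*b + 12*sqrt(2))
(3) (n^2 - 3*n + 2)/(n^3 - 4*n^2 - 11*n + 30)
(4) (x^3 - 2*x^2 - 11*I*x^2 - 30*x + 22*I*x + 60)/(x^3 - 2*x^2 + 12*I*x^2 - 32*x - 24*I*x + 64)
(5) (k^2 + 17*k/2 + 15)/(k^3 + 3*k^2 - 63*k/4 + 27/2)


(1) = (8*t - 8)/(8*t - 12)
(2) = (b^2 + b*(1 + 6*sqrt(2)) + 6*sqrt(2))/(b^2 + b*(4 + 3*sqrt(2)) + 12*sqrt(2))
(3) = (n - 1)/(n^2 - 2*n - 15)
(4) = (x^2 - 11*I*x - 30)/(x^2 + 12*I*x - 32)
(5) = (4*k + 10)/(4*k^2 - 12*k + 9)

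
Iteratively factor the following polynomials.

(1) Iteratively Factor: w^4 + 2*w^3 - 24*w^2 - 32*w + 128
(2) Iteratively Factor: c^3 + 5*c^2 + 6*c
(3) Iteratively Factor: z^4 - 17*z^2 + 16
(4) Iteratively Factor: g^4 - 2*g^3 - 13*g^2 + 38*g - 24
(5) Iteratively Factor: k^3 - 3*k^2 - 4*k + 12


(1) = (w + 4)*(w^3 - 2*w^2 - 16*w + 32) = (w - 2)*(w + 4)*(w^2 - 16) = (w - 4)*(w - 2)*(w + 4)*(w + 4)
(2) = (c + 2)*(c^2 + 3*c) = (c + 2)*(c + 3)*(c)
(3) = (z + 1)*(z^3 - z^2 - 16*z + 16) = (z + 1)*(z + 4)*(z^2 - 5*z + 4) = (z - 4)*(z + 1)*(z + 4)*(z - 1)
(4) = (g - 1)*(g^3 - g^2 - 14*g + 24) = (g - 3)*(g - 1)*(g^2 + 2*g - 8) = (g - 3)*(g - 1)*(g + 4)*(g - 2)
(5) = (k - 2)*(k^2 - k - 6) = (k - 3)*(k - 2)*(k + 2)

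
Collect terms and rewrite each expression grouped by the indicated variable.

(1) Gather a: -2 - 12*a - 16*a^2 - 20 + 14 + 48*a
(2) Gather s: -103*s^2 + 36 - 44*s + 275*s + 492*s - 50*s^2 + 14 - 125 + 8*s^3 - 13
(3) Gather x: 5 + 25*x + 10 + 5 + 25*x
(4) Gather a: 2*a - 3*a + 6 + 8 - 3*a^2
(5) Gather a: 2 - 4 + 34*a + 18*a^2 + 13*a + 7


(1) = -16*a^2 + 36*a - 8
(2) = 8*s^3 - 153*s^2 + 723*s - 88
(3) = 50*x + 20
(4) = -3*a^2 - a + 14
(5) = 18*a^2 + 47*a + 5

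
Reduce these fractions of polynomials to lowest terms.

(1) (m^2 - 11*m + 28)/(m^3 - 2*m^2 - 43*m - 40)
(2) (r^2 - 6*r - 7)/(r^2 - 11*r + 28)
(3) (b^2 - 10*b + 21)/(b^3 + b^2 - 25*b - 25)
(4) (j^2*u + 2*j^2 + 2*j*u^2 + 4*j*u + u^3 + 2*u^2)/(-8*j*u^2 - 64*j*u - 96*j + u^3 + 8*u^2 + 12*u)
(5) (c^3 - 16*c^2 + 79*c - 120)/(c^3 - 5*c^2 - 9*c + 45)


(1) = (m^2 - 11*m + 28)/(m^3 - 2*m^2 - 43*m - 40)
(2) = (r + 1)/(r - 4)
(3) = (b^2 - 10*b + 21)/(b^3 + b^2 - 25*b - 25)
(4) = (j^2 + 2*j*u + u^2)/(-8*j*u - 48*j + u^2 + 6*u)
(5) = (c - 8)/(c + 3)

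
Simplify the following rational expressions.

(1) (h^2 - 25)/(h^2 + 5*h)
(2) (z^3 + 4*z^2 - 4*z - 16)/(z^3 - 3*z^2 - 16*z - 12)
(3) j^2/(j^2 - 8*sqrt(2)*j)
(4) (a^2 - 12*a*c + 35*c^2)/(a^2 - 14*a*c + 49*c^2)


(1) = (h - 5)/h
(2) = (z^2 + 2*z - 8)/(z^2 - 5*z - 6)
(3) = j/(j - 8*sqrt(2))
(4) = (a - 5*c)/(a - 7*c)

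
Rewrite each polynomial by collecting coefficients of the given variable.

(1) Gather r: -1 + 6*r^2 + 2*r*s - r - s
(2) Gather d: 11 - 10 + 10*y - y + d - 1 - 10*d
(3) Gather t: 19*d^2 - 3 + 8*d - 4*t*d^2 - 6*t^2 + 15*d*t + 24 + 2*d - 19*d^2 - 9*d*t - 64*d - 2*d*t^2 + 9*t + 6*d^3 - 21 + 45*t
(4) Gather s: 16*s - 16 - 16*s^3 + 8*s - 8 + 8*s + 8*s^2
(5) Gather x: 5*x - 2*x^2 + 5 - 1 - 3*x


(1) = 6*r^2 + r*(2*s - 1) - s - 1
(2) = -9*d + 9*y
(3) = 6*d^3 - 54*d + t^2*(-2*d - 6) + t*(-4*d^2 + 6*d + 54)
(4) = -16*s^3 + 8*s^2 + 32*s - 24
(5) = -2*x^2 + 2*x + 4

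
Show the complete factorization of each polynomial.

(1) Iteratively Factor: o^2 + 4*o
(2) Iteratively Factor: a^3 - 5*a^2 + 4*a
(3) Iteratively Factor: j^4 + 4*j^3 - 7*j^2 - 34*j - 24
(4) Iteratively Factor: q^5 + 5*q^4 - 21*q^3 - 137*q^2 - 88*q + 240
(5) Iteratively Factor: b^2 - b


(1) = (o + 4)*(o)
(2) = (a)*(a^2 - 5*a + 4) = a*(a - 4)*(a - 1)
(3) = (j + 4)*(j^3 - 7*j - 6) = (j + 2)*(j + 4)*(j^2 - 2*j - 3) = (j + 1)*(j + 2)*(j + 4)*(j - 3)
(4) = (q - 1)*(q^4 + 6*q^3 - 15*q^2 - 152*q - 240) = (q - 5)*(q - 1)*(q^3 + 11*q^2 + 40*q + 48) = (q - 5)*(q - 1)*(q + 4)*(q^2 + 7*q + 12) = (q - 5)*(q - 1)*(q + 3)*(q + 4)*(q + 4)
(5) = (b)*(b - 1)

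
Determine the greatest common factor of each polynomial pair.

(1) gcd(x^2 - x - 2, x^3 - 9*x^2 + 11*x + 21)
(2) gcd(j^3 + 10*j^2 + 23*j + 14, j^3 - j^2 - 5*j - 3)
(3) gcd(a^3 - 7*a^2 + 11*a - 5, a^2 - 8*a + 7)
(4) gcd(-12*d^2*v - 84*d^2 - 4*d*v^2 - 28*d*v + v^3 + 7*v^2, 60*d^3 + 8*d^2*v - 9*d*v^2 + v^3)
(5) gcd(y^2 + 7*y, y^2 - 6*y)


(1) = gcd((x - 2)*(x + 1), (x - 7)*(x - 3)*(x + 1)) = x + 1
(2) = gcd((j + 1)*(j + 2)*(j + 7), (j - 3)*(j + 1)^2) = j + 1
(3) = a - 1
(4) = -12*d^2 - 4*d*v + v^2
(5) = y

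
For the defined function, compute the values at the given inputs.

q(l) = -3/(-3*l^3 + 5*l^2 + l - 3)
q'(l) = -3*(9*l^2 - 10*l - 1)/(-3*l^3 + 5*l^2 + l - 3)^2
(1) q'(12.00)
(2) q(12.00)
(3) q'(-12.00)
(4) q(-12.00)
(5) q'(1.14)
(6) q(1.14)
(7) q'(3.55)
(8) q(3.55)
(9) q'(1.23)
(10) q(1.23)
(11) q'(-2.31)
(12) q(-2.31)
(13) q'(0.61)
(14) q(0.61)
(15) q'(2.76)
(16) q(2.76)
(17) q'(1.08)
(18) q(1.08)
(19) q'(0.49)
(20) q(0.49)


(1) = -0.00
(2) = 0.00
(3) = -0.00
(4) = -0.00
(5) = 56.45
(6) = -15.51
(7) = -0.05
(8) = 0.04
(9) = -21.12
(10) = -14.16
(11) = -0.06
(12) = -0.05
(13) = 7.68
(14) = 2.48
(15) = -0.19
(16) = 0.12
(17) = 221.34
(18) = -22.58
(19) = 4.06
(20) = 1.80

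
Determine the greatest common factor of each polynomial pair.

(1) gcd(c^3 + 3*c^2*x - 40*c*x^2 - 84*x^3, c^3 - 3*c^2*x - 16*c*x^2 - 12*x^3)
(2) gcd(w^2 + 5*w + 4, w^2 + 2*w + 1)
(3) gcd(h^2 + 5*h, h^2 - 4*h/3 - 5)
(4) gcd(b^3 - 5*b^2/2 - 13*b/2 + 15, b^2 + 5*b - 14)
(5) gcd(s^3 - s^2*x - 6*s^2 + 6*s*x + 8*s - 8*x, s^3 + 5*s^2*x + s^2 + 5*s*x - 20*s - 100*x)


(1) = -c^2 + 4*c*x + 12*x^2
(2) = w + 1
(3) = 1
(4) = gcd((b - 3)*(b - 2)*(b + 5/2), (b - 2)*(b + 7)) = b - 2
(5) = gcd((s - 4)*(s - 2)*(s - x), (s - 4)*(s + 5)*(s + 5*x)) = s - 4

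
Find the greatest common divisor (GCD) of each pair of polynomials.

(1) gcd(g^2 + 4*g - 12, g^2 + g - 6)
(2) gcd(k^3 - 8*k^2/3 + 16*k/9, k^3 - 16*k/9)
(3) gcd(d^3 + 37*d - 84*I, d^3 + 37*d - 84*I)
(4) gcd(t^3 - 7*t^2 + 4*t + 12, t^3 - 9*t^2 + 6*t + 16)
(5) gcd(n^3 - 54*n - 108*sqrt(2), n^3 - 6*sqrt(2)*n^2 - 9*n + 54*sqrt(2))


(1) = g - 2
(2) = gcd(k*(k - 4/3)^2, k*(k - 4/3)*(k + 4/3)) = k^2 - 4*k/3
(3) = gcd((d - 4*I)*(d - 3*I)*(d + 7*I), (d - 4*I)*(d - 3*I)*(d + 7*I)) = d^3 + 37*d - 84*I
(4) = gcd((t - 6)*(t - 2)*(t + 1), (t - 8)*(t - 2)*(t + 1)) = t^2 - t - 2
(5) = gcd((n - 6*sqrt(2))*(n + 3*sqrt(2))^2, (n - 3)*(n + 3)*(n - 6*sqrt(2))) = n - 6*sqrt(2)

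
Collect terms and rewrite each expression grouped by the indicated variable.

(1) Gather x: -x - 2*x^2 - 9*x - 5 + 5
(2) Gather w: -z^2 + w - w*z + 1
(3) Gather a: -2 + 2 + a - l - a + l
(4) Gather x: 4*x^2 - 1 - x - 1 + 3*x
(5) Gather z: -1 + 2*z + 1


(1) = -2*x^2 - 10*x
(2) = w*(1 - z) - z^2 + 1
(3) = 0
(4) = 4*x^2 + 2*x - 2
(5) = 2*z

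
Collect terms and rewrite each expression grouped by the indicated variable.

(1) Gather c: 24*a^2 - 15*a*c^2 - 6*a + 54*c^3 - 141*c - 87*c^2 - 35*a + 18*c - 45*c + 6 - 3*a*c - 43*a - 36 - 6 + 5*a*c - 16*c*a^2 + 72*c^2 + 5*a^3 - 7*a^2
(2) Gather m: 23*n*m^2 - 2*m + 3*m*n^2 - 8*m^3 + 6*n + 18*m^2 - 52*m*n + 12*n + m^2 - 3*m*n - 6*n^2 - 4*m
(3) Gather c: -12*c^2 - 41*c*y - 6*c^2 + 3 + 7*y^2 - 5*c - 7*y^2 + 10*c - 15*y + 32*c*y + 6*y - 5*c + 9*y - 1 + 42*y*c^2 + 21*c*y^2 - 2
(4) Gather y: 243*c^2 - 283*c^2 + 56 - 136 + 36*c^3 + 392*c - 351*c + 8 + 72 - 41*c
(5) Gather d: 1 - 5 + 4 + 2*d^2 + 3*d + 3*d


(1) = 5*a^3 + 17*a^2 - 84*a + 54*c^3 + c^2*(-15*a - 15) + c*(-16*a^2 + 2*a - 168) - 36
(2) = -8*m^3 + m^2*(23*n + 19) + m*(3*n^2 - 55*n - 6) - 6*n^2 + 18*n
(3) = c^2*(42*y - 18) + c*(21*y^2 - 9*y)
(4) = 36*c^3 - 40*c^2
(5) = 2*d^2 + 6*d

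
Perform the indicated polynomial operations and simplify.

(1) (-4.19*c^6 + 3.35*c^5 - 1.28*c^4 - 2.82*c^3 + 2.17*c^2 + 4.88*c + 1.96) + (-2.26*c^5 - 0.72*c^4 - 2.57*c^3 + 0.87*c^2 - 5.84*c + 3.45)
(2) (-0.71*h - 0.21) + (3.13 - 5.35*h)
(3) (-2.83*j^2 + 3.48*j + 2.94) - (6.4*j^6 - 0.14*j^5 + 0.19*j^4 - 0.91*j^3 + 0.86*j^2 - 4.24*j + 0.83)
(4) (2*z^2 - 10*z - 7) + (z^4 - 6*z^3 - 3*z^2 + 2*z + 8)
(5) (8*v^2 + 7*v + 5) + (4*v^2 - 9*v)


(1) = -4.19*c^6 + 1.09*c^5 - 2.0*c^4 - 5.39*c^3 + 3.04*c^2 - 0.96*c + 5.41
(2) = 2.92 - 6.06*h
(3) = -6.4*j^6 + 0.14*j^5 - 0.19*j^4 + 0.91*j^3 - 3.69*j^2 + 7.72*j + 2.11
(4) = z^4 - 6*z^3 - z^2 - 8*z + 1
(5) = 12*v^2 - 2*v + 5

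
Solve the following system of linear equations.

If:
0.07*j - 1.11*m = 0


Then:
j = 15.8571428571429*m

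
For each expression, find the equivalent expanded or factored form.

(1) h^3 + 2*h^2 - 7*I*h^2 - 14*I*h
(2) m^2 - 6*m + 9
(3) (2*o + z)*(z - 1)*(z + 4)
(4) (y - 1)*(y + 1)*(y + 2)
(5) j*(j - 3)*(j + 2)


(1) = h*(h + 2)*(h - 7*I)
(2) = (m - 3)^2
(3) = 2*o*z^2 + 6*o*z - 8*o + z^3 + 3*z^2 - 4*z
(4) = y^3 + 2*y^2 - y - 2
(5) = j^3 - j^2 - 6*j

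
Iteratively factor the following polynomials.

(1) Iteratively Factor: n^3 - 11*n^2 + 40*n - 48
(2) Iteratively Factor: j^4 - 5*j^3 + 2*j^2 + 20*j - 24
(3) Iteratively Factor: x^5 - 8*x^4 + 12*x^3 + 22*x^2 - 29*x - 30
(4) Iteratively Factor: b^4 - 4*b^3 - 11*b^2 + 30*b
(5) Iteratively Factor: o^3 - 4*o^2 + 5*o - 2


(1) = (n - 3)*(n^2 - 8*n + 16) = (n - 4)*(n - 3)*(n - 4)
(2) = (j + 2)*(j^3 - 7*j^2 + 16*j - 12) = (j - 2)*(j + 2)*(j^2 - 5*j + 6) = (j - 2)^2*(j + 2)*(j - 3)
(3) = (x - 3)*(x^4 - 5*x^3 - 3*x^2 + 13*x + 10) = (x - 5)*(x - 3)*(x^3 - 3*x - 2) = (x - 5)*(x - 3)*(x + 1)*(x^2 - x - 2) = (x - 5)*(x - 3)*(x - 2)*(x + 1)*(x + 1)
(4) = (b)*(b^3 - 4*b^2 - 11*b + 30) = b*(b - 5)*(b^2 + b - 6) = b*(b - 5)*(b - 2)*(b + 3)
(5) = (o - 1)*(o^2 - 3*o + 2) = (o - 2)*(o - 1)*(o - 1)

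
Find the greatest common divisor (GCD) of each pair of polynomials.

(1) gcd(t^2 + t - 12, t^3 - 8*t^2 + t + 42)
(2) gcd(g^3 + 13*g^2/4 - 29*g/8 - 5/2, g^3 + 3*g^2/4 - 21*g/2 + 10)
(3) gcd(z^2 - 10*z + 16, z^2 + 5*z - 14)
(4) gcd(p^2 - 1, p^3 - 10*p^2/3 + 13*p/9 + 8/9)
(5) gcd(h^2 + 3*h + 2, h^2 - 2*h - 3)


(1) = gcd((t - 3)*(t + 4), (t - 7)*(t - 3)*(t + 2)) = t - 3
(2) = gcd((g - 5/4)*(g + 1/2)*(g + 4), (g - 2)*(g - 5/4)*(g + 4)) = g^2 + 11*g/4 - 5
(3) = z - 2
(4) = p - 1
(5) = gcd((h + 1)*(h + 2), (h - 3)*(h + 1)) = h + 1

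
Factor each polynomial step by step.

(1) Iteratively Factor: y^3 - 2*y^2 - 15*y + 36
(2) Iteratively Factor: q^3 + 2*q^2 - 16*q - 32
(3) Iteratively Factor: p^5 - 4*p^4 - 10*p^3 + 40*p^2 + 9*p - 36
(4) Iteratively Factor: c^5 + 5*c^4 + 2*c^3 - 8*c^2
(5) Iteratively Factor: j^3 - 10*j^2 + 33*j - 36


(1) = (y - 3)*(y^2 + y - 12) = (y - 3)*(y + 4)*(y - 3)
(2) = (q - 4)*(q^2 + 6*q + 8) = (q - 4)*(q + 2)*(q + 4)
(3) = (p - 3)*(p^4 - p^3 - 13*p^2 + p + 12) = (p - 4)*(p - 3)*(p^3 + 3*p^2 - p - 3) = (p - 4)*(p - 3)*(p + 1)*(p^2 + 2*p - 3) = (p - 4)*(p - 3)*(p + 1)*(p + 3)*(p - 1)
(4) = (c)*(c^4 + 5*c^3 + 2*c^2 - 8*c) = c^2*(c^3 + 5*c^2 + 2*c - 8) = c^2*(c - 1)*(c^2 + 6*c + 8) = c^2*(c - 1)*(c + 2)*(c + 4)
(5) = (j - 3)*(j^2 - 7*j + 12) = (j - 3)^2*(j - 4)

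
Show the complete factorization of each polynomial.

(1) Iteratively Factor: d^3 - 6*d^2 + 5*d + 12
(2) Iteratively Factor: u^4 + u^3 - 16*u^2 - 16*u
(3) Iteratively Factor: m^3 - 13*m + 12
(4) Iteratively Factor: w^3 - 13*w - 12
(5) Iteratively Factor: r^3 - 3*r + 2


(1) = (d - 4)*(d^2 - 2*d - 3) = (d - 4)*(d - 3)*(d + 1)
(2) = (u)*(u^3 + u^2 - 16*u - 16) = u*(u + 4)*(u^2 - 3*u - 4) = u*(u + 1)*(u + 4)*(u - 4)
(3) = (m + 4)*(m^2 - 4*m + 3) = (m - 3)*(m + 4)*(m - 1)
(4) = (w - 4)*(w^2 + 4*w + 3) = (w - 4)*(w + 3)*(w + 1)
(5) = (r - 1)*(r^2 + r - 2) = (r - 1)*(r + 2)*(r - 1)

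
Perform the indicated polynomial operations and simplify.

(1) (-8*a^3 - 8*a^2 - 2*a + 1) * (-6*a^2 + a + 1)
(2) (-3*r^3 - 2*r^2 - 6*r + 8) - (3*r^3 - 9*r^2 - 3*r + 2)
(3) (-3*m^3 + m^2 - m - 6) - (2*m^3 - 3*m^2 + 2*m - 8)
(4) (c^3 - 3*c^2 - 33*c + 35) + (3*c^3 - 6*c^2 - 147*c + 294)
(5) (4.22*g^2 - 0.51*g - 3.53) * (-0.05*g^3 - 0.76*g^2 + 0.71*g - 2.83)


(1) = 48*a^5 + 40*a^4 - 4*a^3 - 16*a^2 - a + 1
(2) = -6*r^3 + 7*r^2 - 3*r + 6
(3) = -5*m^3 + 4*m^2 - 3*m + 2
(4) = 4*c^3 - 9*c^2 - 180*c + 329
(5) = -0.211*g^5 - 3.1817*g^4 + 3.5603*g^3 - 9.6219*g^2 - 1.063*g + 9.9899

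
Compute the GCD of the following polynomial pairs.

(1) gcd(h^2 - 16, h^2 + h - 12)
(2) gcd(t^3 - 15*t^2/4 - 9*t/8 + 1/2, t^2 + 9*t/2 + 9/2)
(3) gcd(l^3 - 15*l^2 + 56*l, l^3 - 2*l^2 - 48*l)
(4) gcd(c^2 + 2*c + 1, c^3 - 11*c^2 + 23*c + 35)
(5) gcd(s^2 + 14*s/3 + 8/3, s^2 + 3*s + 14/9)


(1) = gcd((h - 4)*(h + 4), (h - 3)*(h + 4)) = h + 4
(2) = 1
(3) = gcd(l*(l - 8)*(l - 7), l*(l - 8)*(l + 6)) = l^2 - 8*l
(4) = c + 1
(5) = s + 2/3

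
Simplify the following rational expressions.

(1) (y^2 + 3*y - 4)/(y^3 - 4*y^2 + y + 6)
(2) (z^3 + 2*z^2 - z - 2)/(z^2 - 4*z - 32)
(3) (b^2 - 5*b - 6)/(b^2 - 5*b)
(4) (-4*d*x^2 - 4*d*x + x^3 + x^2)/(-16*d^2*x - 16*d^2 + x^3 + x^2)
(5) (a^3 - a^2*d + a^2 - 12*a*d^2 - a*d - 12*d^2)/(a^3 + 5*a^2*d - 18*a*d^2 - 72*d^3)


(1) = (y^2 + 3*y - 4)/(y^3 - 4*y^2 + y + 6)
(2) = (z^3 + 2*z^2 - z - 2)/(z^2 - 4*z - 32)
(3) = (b^2 - 5*b - 6)/(b^2 - 5*b)
(4) = x/(4*d + x)
(5) = (a + 1)/(a + 6*d)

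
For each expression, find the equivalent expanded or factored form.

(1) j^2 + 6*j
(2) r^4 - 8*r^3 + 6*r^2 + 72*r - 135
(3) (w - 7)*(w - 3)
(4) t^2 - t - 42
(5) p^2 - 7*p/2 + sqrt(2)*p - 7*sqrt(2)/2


(1) = j*(j + 6)
(2) = (r - 5)*(r - 3)^2*(r + 3)
(3) = w^2 - 10*w + 21
(4) = (t - 7)*(t + 6)
(5) = (p - 7/2)*(p + sqrt(2))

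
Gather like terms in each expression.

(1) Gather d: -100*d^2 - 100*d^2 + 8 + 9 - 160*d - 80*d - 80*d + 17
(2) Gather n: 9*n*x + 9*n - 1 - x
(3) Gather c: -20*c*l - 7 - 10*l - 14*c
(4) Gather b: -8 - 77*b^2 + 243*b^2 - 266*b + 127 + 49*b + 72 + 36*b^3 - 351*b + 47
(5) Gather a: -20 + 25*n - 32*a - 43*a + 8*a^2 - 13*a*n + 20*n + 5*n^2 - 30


(1) = -200*d^2 - 320*d + 34
(2) = n*(9*x + 9) - x - 1
(3) = c*(-20*l - 14) - 10*l - 7
(4) = 36*b^3 + 166*b^2 - 568*b + 238
(5) = 8*a^2 + a*(-13*n - 75) + 5*n^2 + 45*n - 50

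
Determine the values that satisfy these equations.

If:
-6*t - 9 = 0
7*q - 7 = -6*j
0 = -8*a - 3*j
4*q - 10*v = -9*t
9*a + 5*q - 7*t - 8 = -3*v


Then:
a = -651/3244
j = 434/811
q = 439/811
t = -3/2
v = -3677/3244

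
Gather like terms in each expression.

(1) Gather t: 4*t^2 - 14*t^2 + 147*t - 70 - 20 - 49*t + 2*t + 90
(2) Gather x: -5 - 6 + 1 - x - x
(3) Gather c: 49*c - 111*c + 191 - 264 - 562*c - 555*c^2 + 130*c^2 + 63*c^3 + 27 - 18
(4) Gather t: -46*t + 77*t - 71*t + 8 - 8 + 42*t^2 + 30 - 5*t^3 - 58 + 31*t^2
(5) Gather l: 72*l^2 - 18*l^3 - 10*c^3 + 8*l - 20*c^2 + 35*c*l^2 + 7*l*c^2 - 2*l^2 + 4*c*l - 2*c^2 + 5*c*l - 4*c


(1) = -10*t^2 + 100*t
(2) = -2*x - 10
(3) = 63*c^3 - 425*c^2 - 624*c - 64
(4) = -5*t^3 + 73*t^2 - 40*t - 28
(5) = -10*c^3 - 22*c^2 - 4*c - 18*l^3 + l^2*(35*c + 70) + l*(7*c^2 + 9*c + 8)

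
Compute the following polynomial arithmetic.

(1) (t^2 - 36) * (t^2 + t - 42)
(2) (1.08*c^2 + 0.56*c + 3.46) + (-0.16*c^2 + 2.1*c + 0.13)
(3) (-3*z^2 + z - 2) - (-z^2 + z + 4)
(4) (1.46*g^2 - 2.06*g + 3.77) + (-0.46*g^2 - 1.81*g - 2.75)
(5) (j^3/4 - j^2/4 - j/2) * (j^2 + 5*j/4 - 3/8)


(1) = t^4 + t^3 - 78*t^2 - 36*t + 1512
(2) = 0.92*c^2 + 2.66*c + 3.59
(3) = -2*z^2 - 6
(4) = 1.0*g^2 - 3.87*g + 1.02
(5) = j^5/4 + j^4/16 - 29*j^3/32 - 17*j^2/32 + 3*j/16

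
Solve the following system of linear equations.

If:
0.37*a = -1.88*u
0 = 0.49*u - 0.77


Then:
a = -7.98
u = 1.57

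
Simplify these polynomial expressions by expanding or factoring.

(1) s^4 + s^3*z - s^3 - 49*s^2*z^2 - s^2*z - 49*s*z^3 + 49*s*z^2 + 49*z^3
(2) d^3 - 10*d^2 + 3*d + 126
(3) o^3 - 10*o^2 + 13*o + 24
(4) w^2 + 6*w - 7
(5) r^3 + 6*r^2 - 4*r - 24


(1) = (s - 1)*(s - 7*z)*(s + z)*(s + 7*z)
(2) = (d - 7)*(d - 6)*(d + 3)
(3) = (o - 8)*(o - 3)*(o + 1)
(4) = (w - 1)*(w + 7)
(5) = (r - 2)*(r + 2)*(r + 6)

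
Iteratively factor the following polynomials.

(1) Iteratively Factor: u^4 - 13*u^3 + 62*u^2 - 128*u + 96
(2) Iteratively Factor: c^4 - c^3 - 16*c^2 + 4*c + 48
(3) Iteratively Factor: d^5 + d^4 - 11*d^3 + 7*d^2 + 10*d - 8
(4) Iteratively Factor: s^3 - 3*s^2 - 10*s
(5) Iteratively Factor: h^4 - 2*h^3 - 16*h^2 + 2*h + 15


(1) = (u - 4)*(u^3 - 9*u^2 + 26*u - 24) = (u - 4)^2*(u^2 - 5*u + 6) = (u - 4)^2*(u - 3)*(u - 2)
(2) = (c + 2)*(c^3 - 3*c^2 - 10*c + 24) = (c - 4)*(c + 2)*(c^2 + c - 6) = (c - 4)*(c - 2)*(c + 2)*(c + 3)
(3) = (d - 2)*(d^4 + 3*d^3 - 5*d^2 - 3*d + 4) = (d - 2)*(d - 1)*(d^3 + 4*d^2 - d - 4) = (d - 2)*(d - 1)*(d + 1)*(d^2 + 3*d - 4) = (d - 2)*(d - 1)^2*(d + 1)*(d + 4)
(4) = (s - 5)*(s^2 + 2*s) = (s - 5)*(s + 2)*(s)
(5) = (h + 3)*(h^3 - 5*h^2 - h + 5) = (h - 5)*(h + 3)*(h^2 - 1) = (h - 5)*(h + 1)*(h + 3)*(h - 1)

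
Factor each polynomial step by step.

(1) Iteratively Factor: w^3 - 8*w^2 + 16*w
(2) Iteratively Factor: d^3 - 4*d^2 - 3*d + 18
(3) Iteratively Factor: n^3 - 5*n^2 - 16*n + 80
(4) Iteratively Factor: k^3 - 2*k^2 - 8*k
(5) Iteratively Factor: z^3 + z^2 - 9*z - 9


(1) = (w)*(w^2 - 8*w + 16) = w*(w - 4)*(w - 4)
(2) = (d - 3)*(d^2 - d - 6) = (d - 3)^2*(d + 2)
(3) = (n - 5)*(n^2 - 16) = (n - 5)*(n + 4)*(n - 4)
(4) = (k + 2)*(k^2 - 4*k) = k*(k + 2)*(k - 4)
(5) = (z + 1)*(z^2 - 9) = (z + 1)*(z + 3)*(z - 3)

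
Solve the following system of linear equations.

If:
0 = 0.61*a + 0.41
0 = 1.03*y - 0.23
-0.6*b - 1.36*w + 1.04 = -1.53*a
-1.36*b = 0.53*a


Then:
a = -0.67
b = 0.26
w = -0.11
y = 0.22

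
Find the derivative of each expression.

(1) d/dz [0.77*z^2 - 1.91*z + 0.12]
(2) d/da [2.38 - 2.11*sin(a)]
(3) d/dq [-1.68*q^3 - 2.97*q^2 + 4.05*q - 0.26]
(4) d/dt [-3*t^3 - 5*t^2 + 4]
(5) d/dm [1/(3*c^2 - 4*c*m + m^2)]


(1) = 1.54*z - 1.91
(2) = -2.11*cos(a)
(3) = -5.04*q^2 - 5.94*q + 4.05
(4) = t*(-9*t - 10)
(5) = 2*(2*c - m)/(3*c^2 - 4*c*m + m^2)^2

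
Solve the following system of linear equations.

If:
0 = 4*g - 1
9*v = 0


Then:
g = 1/4
v = 0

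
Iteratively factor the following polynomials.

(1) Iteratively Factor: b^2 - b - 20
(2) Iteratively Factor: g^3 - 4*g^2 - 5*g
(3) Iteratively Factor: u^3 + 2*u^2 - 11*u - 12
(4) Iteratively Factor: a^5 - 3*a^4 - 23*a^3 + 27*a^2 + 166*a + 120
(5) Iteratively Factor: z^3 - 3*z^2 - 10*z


(1) = (b + 4)*(b - 5)
(2) = (g)*(g^2 - 4*g - 5) = g*(g + 1)*(g - 5)
(3) = (u + 1)*(u^2 + u - 12) = (u + 1)*(u + 4)*(u - 3)
(4) = (a + 1)*(a^4 - 4*a^3 - 19*a^2 + 46*a + 120) = (a - 4)*(a + 1)*(a^3 - 19*a - 30) = (a - 4)*(a + 1)*(a + 3)*(a^2 - 3*a - 10) = (a - 4)*(a + 1)*(a + 2)*(a + 3)*(a - 5)
(5) = (z)*(z^2 - 3*z - 10) = z*(z + 2)*(z - 5)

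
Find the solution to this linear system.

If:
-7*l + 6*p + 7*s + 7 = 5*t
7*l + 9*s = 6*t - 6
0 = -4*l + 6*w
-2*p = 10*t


Then:
l = 3*w/2
p = 40*w/13 - 5/13
s = -41*w/26 - 8/13
t = 1/13 - 8*w/13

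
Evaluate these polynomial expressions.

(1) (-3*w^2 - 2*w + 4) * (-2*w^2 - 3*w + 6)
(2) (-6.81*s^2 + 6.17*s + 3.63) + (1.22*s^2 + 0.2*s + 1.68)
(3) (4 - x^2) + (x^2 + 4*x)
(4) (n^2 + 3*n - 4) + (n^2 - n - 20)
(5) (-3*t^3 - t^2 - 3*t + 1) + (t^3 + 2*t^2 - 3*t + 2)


(1) = 6*w^4 + 13*w^3 - 20*w^2 - 24*w + 24
(2) = -5.59*s^2 + 6.37*s + 5.31
(3) = 4*x + 4
(4) = 2*n^2 + 2*n - 24
(5) = -2*t^3 + t^2 - 6*t + 3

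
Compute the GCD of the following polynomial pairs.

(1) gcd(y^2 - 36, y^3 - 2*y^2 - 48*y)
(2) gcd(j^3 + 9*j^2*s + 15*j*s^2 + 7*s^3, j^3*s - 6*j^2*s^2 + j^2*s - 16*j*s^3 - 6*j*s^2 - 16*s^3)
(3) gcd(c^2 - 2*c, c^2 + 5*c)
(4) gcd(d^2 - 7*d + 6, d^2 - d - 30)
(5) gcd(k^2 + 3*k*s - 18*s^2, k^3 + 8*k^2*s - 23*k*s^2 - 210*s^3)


(1) = y + 6
(2) = gcd((j + s)^2*(j + 7*s), (j - 8*s)*(j + 2*s)*(j*s + s)) = 1
(3) = gcd(c*(c - 2), c*(c + 5)) = c
(4) = gcd((d - 6)*(d - 1), (d - 6)*(d + 5)) = d - 6
(5) = k + 6*s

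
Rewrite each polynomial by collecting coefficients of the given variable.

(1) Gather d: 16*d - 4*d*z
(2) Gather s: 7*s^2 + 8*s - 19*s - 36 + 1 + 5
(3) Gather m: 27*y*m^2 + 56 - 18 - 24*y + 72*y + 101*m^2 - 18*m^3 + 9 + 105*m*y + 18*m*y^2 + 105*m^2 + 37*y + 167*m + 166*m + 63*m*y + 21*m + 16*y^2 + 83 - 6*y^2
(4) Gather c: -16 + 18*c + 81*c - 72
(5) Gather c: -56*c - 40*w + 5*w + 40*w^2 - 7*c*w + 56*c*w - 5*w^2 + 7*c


(1) = d*(16 - 4*z)
(2) = 7*s^2 - 11*s - 30
(3) = -18*m^3 + m^2*(27*y + 206) + m*(18*y^2 + 168*y + 354) + 10*y^2 + 85*y + 130
(4) = 99*c - 88
(5) = c*(49*w - 49) + 35*w^2 - 35*w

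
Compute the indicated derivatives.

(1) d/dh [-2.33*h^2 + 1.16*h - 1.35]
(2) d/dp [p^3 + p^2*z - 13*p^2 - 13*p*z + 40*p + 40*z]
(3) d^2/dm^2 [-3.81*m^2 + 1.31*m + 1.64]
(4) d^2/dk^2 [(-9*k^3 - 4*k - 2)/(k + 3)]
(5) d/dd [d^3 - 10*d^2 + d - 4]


(1) = 1.16 - 4.66*h
(2) = 3*p^2 + 2*p*z - 26*p - 13*z + 40
(3) = -7.62000000000000
(4) = 2*(-9*k^3 - 81*k^2 - 243*k + 10)/(k^3 + 9*k^2 + 27*k + 27)
(5) = 3*d^2 - 20*d + 1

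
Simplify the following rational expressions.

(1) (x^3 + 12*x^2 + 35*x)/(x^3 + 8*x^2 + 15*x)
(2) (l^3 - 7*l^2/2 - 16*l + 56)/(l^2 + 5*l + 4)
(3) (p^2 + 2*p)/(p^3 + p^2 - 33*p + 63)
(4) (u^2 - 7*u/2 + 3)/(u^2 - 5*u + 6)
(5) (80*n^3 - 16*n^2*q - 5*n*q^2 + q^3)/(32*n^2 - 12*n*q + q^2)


(1) = (x + 7)/(x + 3)
(2) = (2*l^2 - 15*l + 28)/(2*l + 2)
(3) = (p^2 + 2*p)/(p^3 + p^2 - 33*p + 63)
(4) = (2*u - 3)/(2*u - 6)
(5) = (-20*n^2 - n*q + q^2)/(-8*n + q)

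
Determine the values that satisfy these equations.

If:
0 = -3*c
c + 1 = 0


Then:
No Solution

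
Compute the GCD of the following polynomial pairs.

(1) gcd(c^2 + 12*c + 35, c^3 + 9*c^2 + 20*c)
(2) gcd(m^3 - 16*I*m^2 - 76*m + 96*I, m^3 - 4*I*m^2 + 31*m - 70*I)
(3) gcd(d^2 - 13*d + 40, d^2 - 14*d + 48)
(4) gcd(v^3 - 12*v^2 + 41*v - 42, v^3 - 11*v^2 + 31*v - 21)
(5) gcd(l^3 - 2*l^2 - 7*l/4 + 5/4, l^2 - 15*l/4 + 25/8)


(1) = c + 5
(2) = m - 2*I
(3) = gcd((d - 8)*(d - 5), (d - 8)*(d - 6)) = d - 8
(4) = v^2 - 10*v + 21
(5) = gcd((l - 5/2)*(l - 1/2)*(l + 1), (l - 5/2)*(l - 5/4)) = l - 5/2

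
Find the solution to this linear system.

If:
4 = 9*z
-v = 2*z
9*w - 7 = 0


Then:
v = -8/9
w = 7/9
z = 4/9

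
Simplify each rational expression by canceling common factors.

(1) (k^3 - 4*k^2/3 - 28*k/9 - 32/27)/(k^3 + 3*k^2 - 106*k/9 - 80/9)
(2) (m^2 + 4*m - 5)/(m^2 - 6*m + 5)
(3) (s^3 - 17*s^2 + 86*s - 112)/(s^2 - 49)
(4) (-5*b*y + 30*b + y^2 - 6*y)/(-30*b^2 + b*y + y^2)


(1) = (3*k + 2)/(3*k + 15)
(2) = (m + 5)/(m - 5)
(3) = (s^2 - 10*s + 16)/(s + 7)
(4) = (y - 6)/(6*b + y)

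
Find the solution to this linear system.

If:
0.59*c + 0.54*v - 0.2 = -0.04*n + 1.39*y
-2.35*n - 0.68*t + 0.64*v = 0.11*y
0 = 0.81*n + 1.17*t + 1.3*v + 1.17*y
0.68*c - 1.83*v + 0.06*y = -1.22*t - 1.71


Then:
c = 2.2982373133701*y - 0.0802590168117496
n = 0.331872240913201*y + 0.322428915914477
t = -1.27248423914701*y - 0.705639078961778
v = 0.0384538805094654*y + 0.43417715422658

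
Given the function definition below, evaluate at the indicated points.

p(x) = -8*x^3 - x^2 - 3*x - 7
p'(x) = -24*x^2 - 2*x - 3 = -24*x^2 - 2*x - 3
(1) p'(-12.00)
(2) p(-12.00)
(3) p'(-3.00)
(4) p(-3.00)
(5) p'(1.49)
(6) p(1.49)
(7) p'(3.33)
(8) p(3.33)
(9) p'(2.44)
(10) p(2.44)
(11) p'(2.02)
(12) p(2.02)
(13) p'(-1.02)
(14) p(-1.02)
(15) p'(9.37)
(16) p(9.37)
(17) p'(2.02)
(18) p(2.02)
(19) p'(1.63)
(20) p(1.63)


(1) = -3435.00
(2) = 13709.00
(3) = -213.00
(4) = 209.00
(5) = -59.26
(6) = -40.15
(7) = -275.79
(8) = -323.49
(9) = -150.77
(10) = -136.49
(11) = -104.97
(12) = -83.08
(13) = -25.93
(14) = 3.51
(15) = -2128.87
(16) = -6704.16
(17) = -104.97
(18) = -83.08
(19) = -70.03
(20) = -49.19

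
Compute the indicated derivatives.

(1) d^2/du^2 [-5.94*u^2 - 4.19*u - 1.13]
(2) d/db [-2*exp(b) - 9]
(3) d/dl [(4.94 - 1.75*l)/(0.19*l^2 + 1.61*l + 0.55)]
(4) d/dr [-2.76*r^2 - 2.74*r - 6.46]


(1) = -11.8800000000000
(2) = -2*exp(b)
(3) = (0.3325*l^2 - 1.8772*l - 8.9159)/(0.0361*l^4 + 0.6118*l^3 + 2.8011*l^2 + 1.771*l + 0.3025)
(4) = -5.52*r - 2.74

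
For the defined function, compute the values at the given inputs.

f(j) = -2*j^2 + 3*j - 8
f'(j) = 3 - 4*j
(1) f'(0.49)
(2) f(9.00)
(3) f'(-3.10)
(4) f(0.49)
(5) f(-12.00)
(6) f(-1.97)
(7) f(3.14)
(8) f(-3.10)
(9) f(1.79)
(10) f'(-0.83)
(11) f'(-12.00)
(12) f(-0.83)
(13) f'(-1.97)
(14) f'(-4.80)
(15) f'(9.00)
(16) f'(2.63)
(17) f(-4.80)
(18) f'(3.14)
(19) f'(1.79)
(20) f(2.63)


(1) = 1.04
(2) = -143.00
(3) = 15.40
(4) = -7.01
(5) = -332.00
(6) = -21.67
(7) = -18.30
(8) = -36.52
(9) = -9.04
(10) = 6.32
(11) = 51.00
(12) = -11.87
(13) = 10.88
(14) = 22.20
(15) = -33.00
(16) = -7.52
(17) = -68.48
(18) = -9.56
(19) = -4.16
(20) = -13.94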